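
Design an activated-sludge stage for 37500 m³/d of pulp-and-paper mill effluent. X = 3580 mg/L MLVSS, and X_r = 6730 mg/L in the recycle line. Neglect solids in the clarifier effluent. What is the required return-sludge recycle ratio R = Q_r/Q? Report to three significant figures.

R ≈ 1.14

Solids balance on the clarifier gives (1+R)X = R·X_r, so R = X/(X_r − X) = 3580 / (6730 − 3580) = 1.137.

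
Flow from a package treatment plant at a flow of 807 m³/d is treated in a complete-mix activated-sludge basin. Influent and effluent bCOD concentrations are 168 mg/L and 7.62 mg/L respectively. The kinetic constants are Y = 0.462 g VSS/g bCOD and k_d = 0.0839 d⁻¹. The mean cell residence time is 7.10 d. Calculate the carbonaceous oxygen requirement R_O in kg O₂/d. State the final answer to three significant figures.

R_O ≈ 76.2 kg O₂/d

Correct the yield for decay: Y_obs = Y/(1 + k_d θ_c) = 0.462 / (1 + 0.0839 × 7.10) = 0.462 / 1.596 = 0.2895.
ΔS = 168 − 7.62 = 160.4 mg/L, so the substrate removal rate is 807 × 160.4/1000 = 129.4 kg bCOD/d.
Net sludge production P_X = 0.2895 × 129.4 = 37.47 kg VSS/d.
R_O = Q·ΔS − 1.42 P_X = 129.4 − 53.21 = 76.22 kg O₂/d.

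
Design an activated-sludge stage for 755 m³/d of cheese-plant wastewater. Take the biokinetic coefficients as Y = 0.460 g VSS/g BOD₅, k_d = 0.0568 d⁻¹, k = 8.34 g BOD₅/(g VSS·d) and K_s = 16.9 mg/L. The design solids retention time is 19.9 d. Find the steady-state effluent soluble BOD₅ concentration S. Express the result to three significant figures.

S ≈ 0.485 mg/L

Effluent substrate depends only on kinetics and SRT: S = K_s(1 + k_d θ_c) / [θ_c(Yk − k_d) − 1] = 16.9 × (1 + 0.0568 × 19.9) / [19.9 × (0.460 × 8.34 − 0.0568) − 1] = 36.00 / 74.21 = 0.4851 mg/L.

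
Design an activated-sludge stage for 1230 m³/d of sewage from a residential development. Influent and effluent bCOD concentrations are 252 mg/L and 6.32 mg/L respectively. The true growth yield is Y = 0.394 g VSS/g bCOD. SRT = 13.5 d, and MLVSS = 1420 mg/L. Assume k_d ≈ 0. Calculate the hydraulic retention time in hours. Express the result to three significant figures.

Biomass mass balance (decay neglected): V·X = Y·Q·(S₀ − S)·θ_c, so V = 0.394 × 1230 × (252 − 6.32) × 13.5 / 1420 = 1132 m³.
τ = V/Q = 1132/1230 = 0.9203 d, or 22.09 h.

τ ≈ 22.1 h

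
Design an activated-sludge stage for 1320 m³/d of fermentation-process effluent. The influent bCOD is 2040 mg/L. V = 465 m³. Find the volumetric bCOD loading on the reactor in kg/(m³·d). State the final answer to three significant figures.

Applied bCOD load per unit volume = Q·S₀/V = (1320 × 2040/1000)/465.0 = 5.791 kg bCOD·m⁻³·d⁻¹.

L_v ≈ 5.79 kg bCOD/(m³·d)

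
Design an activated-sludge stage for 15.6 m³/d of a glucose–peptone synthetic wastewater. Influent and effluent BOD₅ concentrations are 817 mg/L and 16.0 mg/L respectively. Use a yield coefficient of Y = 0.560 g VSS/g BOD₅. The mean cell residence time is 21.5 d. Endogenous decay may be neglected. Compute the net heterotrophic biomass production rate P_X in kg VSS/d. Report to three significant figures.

Since k_d ≈ 0, Y_obs = Y = 0.560 g VSS/g BOD₅.
Mass of BOD₅ removed per day: Q(S₀ − S) = 15.6 × 801.0 g/m³ = 12.50 kg/d.
Net biomass production P_X = Y_obs × Q·(S₀ − S) = 0.5600 × 12.50 = 6.998 kg VSS/d.

P_X ≈ 7.00 kg VSS/d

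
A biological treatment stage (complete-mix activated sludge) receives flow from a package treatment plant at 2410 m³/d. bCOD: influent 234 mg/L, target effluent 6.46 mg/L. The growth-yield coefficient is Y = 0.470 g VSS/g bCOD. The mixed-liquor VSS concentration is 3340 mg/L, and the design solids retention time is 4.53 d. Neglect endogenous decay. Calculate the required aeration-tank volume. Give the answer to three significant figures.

V ≈ 350 m³

Biomass mass balance (decay neglected): V·X = Y·Q·(S₀ − S)·θ_c, so V = 0.470 × 2410 × (234 − 6.46) × 4.53 / 3340 = 349.6 m³.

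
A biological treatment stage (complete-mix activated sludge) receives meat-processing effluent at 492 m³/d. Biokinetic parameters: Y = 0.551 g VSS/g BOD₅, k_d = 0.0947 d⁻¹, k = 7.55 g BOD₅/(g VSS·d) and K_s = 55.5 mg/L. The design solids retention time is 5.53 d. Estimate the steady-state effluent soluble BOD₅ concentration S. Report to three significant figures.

S ≈ 3.94 mg/L

For a completely mixed reactor with recycle the Lawrence–McCarty relation gives S = K_s·(1 + k_d·θ_c) / [θ_c·(Y·k − k_d) − 1] = 55.5 × (1 + 0.0947 × 5.53) / [5.53 × (0.551 × 7.55 − 0.0947) − 1] = 84.56 / 21.48 = 3.937 mg/L.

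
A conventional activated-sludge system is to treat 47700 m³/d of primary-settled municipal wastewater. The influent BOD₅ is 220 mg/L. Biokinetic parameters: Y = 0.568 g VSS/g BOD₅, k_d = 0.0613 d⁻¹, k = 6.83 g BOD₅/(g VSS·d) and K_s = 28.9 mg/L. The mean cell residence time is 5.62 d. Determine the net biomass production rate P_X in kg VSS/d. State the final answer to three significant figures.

From the Monod/SRT balance for a CMAS, S = K_s·(1+k_d θ_c)/[θ_c·(Y k − k_d) − 1] = 28.9 × (1 + 0.0613 × 5.62) / [5.62 × (0.568 × 6.83 − 0.0613) − 1] = 38.86 / 20.46 = 1.899 mg/L.
Observed yield with endogenous decay: Y_obs = Y / (1 + k_d·θ_c) = 0.568 / (1 + 0.0613 × 5.62) = 0.568 / 1.345 = 0.4225 g VSS/g BOD₅.
ΔS = 220 − 1.90 = 218.1 mg/L, so the substrate removal rate is 47700 × 218.1/1000 = 10403 kg BOD₅/d.
So the net sludge growth is P_X = 0.4225 × 10403 = 4395 kg VSS/d.

P_X ≈ 4400 kg VSS/d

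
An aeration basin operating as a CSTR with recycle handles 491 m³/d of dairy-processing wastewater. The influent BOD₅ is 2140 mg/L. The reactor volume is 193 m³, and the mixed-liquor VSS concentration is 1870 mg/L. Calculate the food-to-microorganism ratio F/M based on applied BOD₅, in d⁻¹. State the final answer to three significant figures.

F/M ≈ 2.91 d⁻¹

F/M = applied load / biomass = Q·S₀/(V·X) = 491 × 2140 / (193.0 × 1870) = 2.911 d⁻¹.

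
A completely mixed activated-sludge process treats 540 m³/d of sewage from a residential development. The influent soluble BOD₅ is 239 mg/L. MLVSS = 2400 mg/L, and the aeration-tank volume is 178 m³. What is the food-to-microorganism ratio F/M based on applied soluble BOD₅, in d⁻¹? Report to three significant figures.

F/M ≈ 0.302 d⁻¹

F/M = Q·S₀ / (V·X) = 540 × 239 / (178.0 × 2400) = 0.3021 g soluble BOD₅·(g VSS·d)⁻¹.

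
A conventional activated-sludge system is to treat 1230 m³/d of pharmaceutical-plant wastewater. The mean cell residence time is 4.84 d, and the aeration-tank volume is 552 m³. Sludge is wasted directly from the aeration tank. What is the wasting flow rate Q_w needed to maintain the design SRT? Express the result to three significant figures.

Wasting from the aeration tank: Q_w = V / θ_c = 552.0 / 4.84 = 114.0 m³/d.

Q_w ≈ 114 m³/d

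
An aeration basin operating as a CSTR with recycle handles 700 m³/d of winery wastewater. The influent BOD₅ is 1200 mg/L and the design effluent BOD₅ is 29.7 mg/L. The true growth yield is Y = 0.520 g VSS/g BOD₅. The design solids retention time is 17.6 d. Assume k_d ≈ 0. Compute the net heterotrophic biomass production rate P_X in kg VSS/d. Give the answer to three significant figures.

P_X ≈ 426 kg VSS/d

With endogenous decay neglected, the observed yield equals the true yield: Y_obs = Y = 0.520 g VSS/g BOD₅.
ΔS = 1200 − 29.7 = 1170 mg/L, so the substrate removal rate is 700 × 1170/1000 = 819.2 kg BOD₅/d.
Net biomass production P_X = Y_obs × Q·(S₀ − S) = 0.5200 × 819.2 = 426.0 kg VSS/d.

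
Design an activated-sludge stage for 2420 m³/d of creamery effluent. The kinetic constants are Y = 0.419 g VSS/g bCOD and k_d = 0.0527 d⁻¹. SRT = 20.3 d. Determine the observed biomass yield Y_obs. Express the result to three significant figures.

Y_obs ≈ 0.202 g VSS/g bCOD

The observed yield is Y_obs = Y/(1 + k_d·θ_c) = 0.419 / (1 + 0.0527 × 20.3) = 0.419 / 2.070 = 0.2024 g VSS per g bCOD removed.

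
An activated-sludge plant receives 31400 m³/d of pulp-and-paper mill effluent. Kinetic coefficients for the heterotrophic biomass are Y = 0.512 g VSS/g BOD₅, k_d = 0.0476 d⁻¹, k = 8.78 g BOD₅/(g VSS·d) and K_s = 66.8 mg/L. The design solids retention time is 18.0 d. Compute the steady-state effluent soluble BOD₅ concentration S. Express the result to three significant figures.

For a completely mixed reactor with recycle the Lawrence–McCarty relation gives S = K_s·(1 + k_d·θ_c) / [θ_c·(Y·k − k_d) − 1] = 66.8 × (1 + 0.0476 × 18.0) / [18.0 × (0.512 × 8.78 − 0.0476) − 1] = 124.0 / 79.06 = 1.569 mg/L.

S ≈ 1.57 mg/L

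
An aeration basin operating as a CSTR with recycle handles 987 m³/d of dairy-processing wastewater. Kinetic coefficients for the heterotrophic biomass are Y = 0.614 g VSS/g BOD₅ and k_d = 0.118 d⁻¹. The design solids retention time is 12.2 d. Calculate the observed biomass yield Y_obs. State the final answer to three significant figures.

Correct the yield for decay: Y_obs = Y/(1 + k_d θ_c) = 0.614 / (1 + 0.118 × 12.2) = 0.614 / 2.440 = 0.2517.

Y_obs ≈ 0.252 g VSS/g BOD₅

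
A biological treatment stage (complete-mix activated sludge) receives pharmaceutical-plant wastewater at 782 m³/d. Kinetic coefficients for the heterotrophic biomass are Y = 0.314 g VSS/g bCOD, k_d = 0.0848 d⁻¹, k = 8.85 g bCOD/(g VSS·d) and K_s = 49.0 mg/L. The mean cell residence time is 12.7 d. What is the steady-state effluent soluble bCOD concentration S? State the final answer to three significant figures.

For a completely mixed reactor with recycle the Lawrence–McCarty relation gives S = K_s·(1 + k_d·θ_c) / [θ_c·(Y·k − k_d) − 1] = 49.0 × (1 + 0.0848 × 12.7) / [12.7 × (0.314 × 8.85 − 0.0848) − 1] = 101.8 / 33.22 = 3.064 mg/L.

S ≈ 3.06 mg/L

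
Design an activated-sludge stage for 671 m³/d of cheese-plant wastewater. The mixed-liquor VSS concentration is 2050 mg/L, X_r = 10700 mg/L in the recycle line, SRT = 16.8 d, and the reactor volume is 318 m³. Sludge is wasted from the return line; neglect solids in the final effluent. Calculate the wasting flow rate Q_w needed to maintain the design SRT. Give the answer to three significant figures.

Q_w ≈ 3.63 m³/d

θ_c = V·X/(Q_w·X_r) when wasting from the recycle, so Q_w = V·X/(θ_c·X_r) = 318.0 × 2050 / (16.8 × 10700) = 3.627 m³/d.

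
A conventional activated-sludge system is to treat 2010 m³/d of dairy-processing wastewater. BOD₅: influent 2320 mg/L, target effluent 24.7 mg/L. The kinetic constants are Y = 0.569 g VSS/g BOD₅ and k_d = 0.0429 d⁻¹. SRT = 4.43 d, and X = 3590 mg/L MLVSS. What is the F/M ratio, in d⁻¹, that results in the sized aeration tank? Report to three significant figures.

F/M ≈ 0.477 d⁻¹

Steady-state biomass mass balance: V·X·(1 + k_d·θ_c) = Y·Q·(S₀ − S)·θ_c, so V = 0.569 × 2010 × (2320 − 24.7) × 4.43 / [3590 × (1 + 0.0429 × 4.43)] = 1.16×10^7 / 4272 = 2722 m³.
Food-to-microorganism ratio F/M = Q S₀ / (V X) = 2010 × 2320 / (2722 × 3590) = 0.4772 d⁻¹.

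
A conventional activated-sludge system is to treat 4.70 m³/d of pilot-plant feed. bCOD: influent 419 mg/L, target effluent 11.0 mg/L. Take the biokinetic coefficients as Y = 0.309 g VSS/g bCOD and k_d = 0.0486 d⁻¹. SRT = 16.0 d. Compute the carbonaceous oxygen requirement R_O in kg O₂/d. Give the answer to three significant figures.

R_O ≈ 1.44 kg O₂/d

Correct the yield for decay: Y_obs = Y/(1 + k_d θ_c) = 0.309 / (1 + 0.0486 × 16.0) = 0.309 / 1.778 = 0.1738.
Substrate removed = Q·(S₀ − S) = 4.70 m³/d × (419 − 11.0) g/m³ = 1.92×10^3 g/d = 1.918 kg/d.
P_X = Y_obs·Q·(S₀ − S) = 0.1738 × 1.918 = 0.3333 kg VSS/d.
Carbonaceous O₂ demand = substrate oxidised − cell-mass equivalent = 1.918 − 1.42 × 0.3333 = 1.444 kg O₂/d.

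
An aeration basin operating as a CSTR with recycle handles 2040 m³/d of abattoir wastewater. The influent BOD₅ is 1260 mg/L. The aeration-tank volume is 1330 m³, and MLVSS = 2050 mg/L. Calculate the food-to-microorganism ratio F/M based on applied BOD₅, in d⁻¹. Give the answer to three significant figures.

F/M ≈ 0.943 d⁻¹

Food-to-microorganism ratio F/M = Q S₀ / (V X) = 2040 × 1260 / (1330 × 2050) = 0.9427 d⁻¹.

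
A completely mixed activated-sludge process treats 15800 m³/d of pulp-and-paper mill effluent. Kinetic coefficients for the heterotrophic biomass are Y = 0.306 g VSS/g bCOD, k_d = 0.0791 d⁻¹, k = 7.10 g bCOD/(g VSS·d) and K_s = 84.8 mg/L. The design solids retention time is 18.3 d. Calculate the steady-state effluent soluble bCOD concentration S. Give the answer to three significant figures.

S ≈ 5.56 mg/L

Effluent substrate depends only on kinetics and SRT: S = K_s(1 + k_d θ_c) / [θ_c(Yk − k_d) − 1] = 84.8 × (1 + 0.0791 × 18.3) / [18.3 × (0.306 × 7.10 − 0.0791) − 1] = 207.6 / 37.31 = 5.563 mg/L.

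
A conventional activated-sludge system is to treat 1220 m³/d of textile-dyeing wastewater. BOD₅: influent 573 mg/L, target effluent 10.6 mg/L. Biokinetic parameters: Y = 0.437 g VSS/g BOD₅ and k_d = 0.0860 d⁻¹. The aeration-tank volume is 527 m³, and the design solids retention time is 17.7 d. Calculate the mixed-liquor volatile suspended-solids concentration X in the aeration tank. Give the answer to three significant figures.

Solving the biomass balance for X: X = Y Q (S₀−S) θ_c / [V (1+k_d θ_c)] = 0.437 × 1220 × (573 − 10.6) × 17.7 / [527 × (1 + 0.0860 × 17.7)] = 3993 mg/L.

X ≈ 3990 mg/L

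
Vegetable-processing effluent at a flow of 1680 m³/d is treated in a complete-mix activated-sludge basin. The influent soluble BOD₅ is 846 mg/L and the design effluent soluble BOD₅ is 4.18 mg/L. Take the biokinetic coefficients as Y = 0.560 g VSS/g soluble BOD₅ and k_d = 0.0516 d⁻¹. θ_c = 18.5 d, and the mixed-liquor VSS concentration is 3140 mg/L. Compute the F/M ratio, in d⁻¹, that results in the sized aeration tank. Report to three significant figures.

From the SRT design equation V = Y Q (S₀−S) θ_c / [X (1 + k_d θ_c)] = 0.560 × 1680 × (846 − 4.18) × 18.5 / [3140 × (1 + 0.0516 × 18.5)] = 1.47×10^7 / 6137 = 2387 m³.
F/M = applied load / biomass = Q·S₀/(V·X) = 1680 × 846 / (2387 × 3140) = 0.1896 d⁻¹.

F/M ≈ 0.190 d⁻¹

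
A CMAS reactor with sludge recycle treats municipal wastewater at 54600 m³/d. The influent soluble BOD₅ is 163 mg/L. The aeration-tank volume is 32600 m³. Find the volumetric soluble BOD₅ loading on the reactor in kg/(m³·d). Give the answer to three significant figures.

Applied soluble BOD₅ load per unit volume = Q·S₀/V = (54600 × 163/1000)/32600 = 0.2730 kg soluble BOD₅·m⁻³·d⁻¹.

L_v ≈ 0.273 kg soluble BOD₅/(m³·d)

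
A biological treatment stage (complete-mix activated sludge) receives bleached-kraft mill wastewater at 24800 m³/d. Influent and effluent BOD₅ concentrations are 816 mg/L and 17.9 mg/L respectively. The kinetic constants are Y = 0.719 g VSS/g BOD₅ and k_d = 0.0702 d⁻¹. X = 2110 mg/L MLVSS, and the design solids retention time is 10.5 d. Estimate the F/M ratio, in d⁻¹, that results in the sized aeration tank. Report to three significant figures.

F/M ≈ 0.235 d⁻¹

From the SRT design equation V = Y Q (S₀−S) θ_c / [X (1 + k_d θ_c)] = 0.719 × 24800 × (816 − 17.9) × 10.5 / [2110 × (1 + 0.0702 × 10.5)] = 1.49×10^8 / 3665 = 40768 m³.
Food-to-microorganism ratio F/M = Q S₀ / (V X) = 24800 × 816 / (40768 × 2110) = 0.2353 d⁻¹.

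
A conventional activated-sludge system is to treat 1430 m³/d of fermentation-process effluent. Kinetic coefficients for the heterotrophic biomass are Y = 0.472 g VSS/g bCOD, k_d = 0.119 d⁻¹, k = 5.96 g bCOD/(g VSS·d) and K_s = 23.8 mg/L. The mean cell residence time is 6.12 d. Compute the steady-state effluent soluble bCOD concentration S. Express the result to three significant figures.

Effluent substrate depends only on kinetics and SRT: S = K_s(1 + k_d θ_c) / [θ_c(Yk − k_d) − 1] = 23.8 × (1 + 0.119 × 6.12) / [6.12 × (0.472 × 5.96 − 0.119) − 1] = 41.13 / 15.49 = 2.656 mg/L.

S ≈ 2.66 mg/L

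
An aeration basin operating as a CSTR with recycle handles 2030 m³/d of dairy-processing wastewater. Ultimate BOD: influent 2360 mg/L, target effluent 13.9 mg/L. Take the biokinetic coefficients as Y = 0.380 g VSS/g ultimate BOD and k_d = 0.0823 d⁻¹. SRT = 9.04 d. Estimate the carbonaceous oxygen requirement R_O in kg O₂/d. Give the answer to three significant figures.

R_O ≈ 3290 kg O₂/d

Observed yield with endogenous decay: Y_obs = Y / (1 + k_d·θ_c) = 0.380 / (1 + 0.0823 × 9.04) = 0.380 / 1.744 = 0.2179 g VSS/g ultimate BOD.
Mass of ultimate BOD removed per day: Q(S₀ − S) = 2030 × 2346 g/m³ = 4763 kg/d.
P_X = Y_obs·Q·(S₀ − S) = 0.2179 × 4763 = 1038 kg VSS/d.
Carbonaceous O₂ demand = substrate oxidised − cell-mass equivalent = 4763 − 1.42 × 1038 = 3289 kg O₂/d.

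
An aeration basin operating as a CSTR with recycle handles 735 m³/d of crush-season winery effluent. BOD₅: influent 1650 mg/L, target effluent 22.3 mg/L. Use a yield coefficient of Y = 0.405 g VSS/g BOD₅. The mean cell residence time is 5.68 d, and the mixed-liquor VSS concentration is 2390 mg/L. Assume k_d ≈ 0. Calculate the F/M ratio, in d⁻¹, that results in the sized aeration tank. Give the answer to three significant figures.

F/M ≈ 0.441 d⁻¹

With k_d = 0 the design equation reduces to V = Y Q (S₀−S) θ_c / X = 0.405 × 735 × (1650 − 22.3) × 5.68 / 2390 = 1152 m³.
Food-to-microorganism ratio F/M = Q S₀ / (V X) = 735 × 1650 / (1152 × 2390) = 0.4407 d⁻¹.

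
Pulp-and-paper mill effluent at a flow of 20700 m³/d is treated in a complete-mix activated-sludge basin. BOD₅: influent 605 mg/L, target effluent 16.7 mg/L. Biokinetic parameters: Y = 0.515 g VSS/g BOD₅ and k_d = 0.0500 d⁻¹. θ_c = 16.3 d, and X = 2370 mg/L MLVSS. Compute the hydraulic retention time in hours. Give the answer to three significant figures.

Steady-state biomass mass balance: V·X·(1 + k_d·θ_c) = Y·Q·(S₀ − S)·θ_c, so V = 0.515 × 20700 × (605 − 16.7) × 16.3 / [2370 × (1 + 0.0500 × 16.3)] = 1.02×10^8 / 4302 = 23765 m³.
τ = V/Q = 23765/20700 = 1.148 d, or 27.55 h.

τ ≈ 27.6 h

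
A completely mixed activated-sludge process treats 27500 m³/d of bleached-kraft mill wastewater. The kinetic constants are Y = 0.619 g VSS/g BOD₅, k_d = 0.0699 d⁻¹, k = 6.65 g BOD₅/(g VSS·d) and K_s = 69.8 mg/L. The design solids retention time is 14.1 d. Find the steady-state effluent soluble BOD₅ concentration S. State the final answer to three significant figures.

For a completely mixed reactor with recycle the Lawrence–McCarty relation gives S = K_s·(1 + k_d·θ_c) / [θ_c·(Y·k − k_d) − 1] = 69.8 × (1 + 0.0699 × 14.1) / [14.1 × (0.619 × 6.65 − 0.0699) − 1] = 138.6 / 56.05 = 2.472 mg/L.

S ≈ 2.47 mg/L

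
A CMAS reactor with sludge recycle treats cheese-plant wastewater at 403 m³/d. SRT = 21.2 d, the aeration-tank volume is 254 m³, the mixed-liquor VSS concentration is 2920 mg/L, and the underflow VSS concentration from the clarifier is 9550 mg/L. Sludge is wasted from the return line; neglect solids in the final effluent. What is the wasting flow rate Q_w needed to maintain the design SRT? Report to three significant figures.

Q_w = (V·X)/(θ_c X_r) = 254.0 × 2920 / (21.2 × 9550) = 3.663 m³/d.

Q_w ≈ 3.66 m³/d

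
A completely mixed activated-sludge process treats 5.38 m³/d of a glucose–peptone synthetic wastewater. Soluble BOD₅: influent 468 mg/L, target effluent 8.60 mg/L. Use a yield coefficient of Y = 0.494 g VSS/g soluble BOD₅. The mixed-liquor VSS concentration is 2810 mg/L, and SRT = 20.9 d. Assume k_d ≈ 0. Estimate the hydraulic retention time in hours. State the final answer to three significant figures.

τ ≈ 40.5 h

V·X = Y·Q·ΔS·θ_c gives V = 0.494 × 5.38 × (468 − 8.60) × 20.9 / 2810 = 9.081 m³.
Hydraulic retention time τ = V/Q = 9.081 / 5.38 = 1.688 d = 40.51 h.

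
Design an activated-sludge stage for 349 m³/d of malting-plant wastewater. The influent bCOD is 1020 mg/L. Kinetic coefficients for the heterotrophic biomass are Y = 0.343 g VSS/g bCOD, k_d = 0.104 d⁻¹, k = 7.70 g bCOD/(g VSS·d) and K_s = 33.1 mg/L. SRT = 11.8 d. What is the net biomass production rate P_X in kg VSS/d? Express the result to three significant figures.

P_X ≈ 54.7 kg VSS/d

For a completely mixed reactor with recycle the Lawrence–McCarty relation gives S = K_s·(1 + k_d·θ_c) / [θ_c·(Y·k − k_d) − 1] = 33.1 × (1 + 0.104 × 11.8) / [11.8 × (0.343 × 7.70 − 0.104) − 1] = 73.72 / 28.94 = 2.548 mg/L.
The observed yield is Y_obs = Y/(1 + k_d·θ_c) = 0.343 / (1 + 0.104 × 11.8) = 0.343 / 2.227 = 0.1540 g VSS per g bCOD removed.
ΔS = 1020 − 2.55 = 1017 mg/L, so the substrate removal rate is 349 × 1017/1000 = 355.1 kg bCOD/d.
Biomass produced: P_X = Y_obs·Q·ΔS = 0.1540 × 355.1 ≈ 54.69 kg VSS/d.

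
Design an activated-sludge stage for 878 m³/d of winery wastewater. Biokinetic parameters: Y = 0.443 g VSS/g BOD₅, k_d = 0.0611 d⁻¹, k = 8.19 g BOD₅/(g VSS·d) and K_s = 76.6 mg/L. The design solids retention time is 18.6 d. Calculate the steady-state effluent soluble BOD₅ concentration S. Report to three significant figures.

Effluent substrate depends only on kinetics and SRT: S = K_s(1 + k_d θ_c) / [θ_c(Yk − k_d) − 1] = 76.6 × (1 + 0.0611 × 18.6) / [18.6 × (0.443 × 8.19 − 0.0611) − 1] = 163.7 / 65.35 = 2.504 mg/L.

S ≈ 2.50 mg/L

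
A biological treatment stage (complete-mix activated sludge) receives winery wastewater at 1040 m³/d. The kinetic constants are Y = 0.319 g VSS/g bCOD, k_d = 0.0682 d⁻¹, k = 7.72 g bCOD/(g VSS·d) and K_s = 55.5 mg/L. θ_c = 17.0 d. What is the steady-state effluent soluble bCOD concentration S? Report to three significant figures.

Effluent substrate depends only on kinetics and SRT: S = K_s(1 + k_d θ_c) / [θ_c(Yk − k_d) − 1] = 55.5 × (1 + 0.0682 × 17.0) / [17.0 × (0.319 × 7.72 − 0.0682) − 1] = 119.8 / 39.71 = 3.018 mg/L.

S ≈ 3.02 mg/L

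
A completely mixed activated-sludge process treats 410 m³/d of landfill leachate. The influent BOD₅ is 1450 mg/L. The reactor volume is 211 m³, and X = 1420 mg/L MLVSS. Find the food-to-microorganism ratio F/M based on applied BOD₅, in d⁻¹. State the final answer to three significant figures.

Food-to-microorganism ratio F/M = Q S₀ / (V X) = 410 × 1450 / (211.0 × 1420) = 1.984 d⁻¹.

F/M ≈ 1.98 d⁻¹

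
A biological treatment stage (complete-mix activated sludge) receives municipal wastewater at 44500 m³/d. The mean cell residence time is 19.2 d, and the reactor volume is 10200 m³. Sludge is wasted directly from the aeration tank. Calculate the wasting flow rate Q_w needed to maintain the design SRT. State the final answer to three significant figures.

Q_w ≈ 531 m³/d

Wasting from the aeration tank: Q_w = V / θ_c = 10200 / 19.2 = 531.2 m³/d.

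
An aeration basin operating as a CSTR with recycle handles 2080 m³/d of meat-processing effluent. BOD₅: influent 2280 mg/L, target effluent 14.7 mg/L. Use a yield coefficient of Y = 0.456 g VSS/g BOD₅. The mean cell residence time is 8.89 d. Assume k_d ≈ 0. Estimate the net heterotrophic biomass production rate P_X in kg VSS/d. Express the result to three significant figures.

P_X ≈ 2150 kg VSS/d

No decay correction is needed, so Y_obs = Y = 0.456.
ΔS = 2280 − 14.7 = 2265 mg/L, so the substrate removal rate is 2080 × 2265/1000 = 4712 kg BOD₅/d.
Biomass produced: P_X = Y_obs·Q·ΔS = 0.4560 × 4712 ≈ 2149 kg VSS/d.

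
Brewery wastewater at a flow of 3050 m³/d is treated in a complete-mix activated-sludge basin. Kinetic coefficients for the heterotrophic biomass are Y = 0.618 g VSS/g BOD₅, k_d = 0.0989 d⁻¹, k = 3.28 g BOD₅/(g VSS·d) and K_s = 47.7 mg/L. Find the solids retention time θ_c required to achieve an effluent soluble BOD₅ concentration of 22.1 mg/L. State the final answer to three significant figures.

From 1/θ_c = Y·k·S/(K_s + S) − k_d: Y·k·S/(K_s+S) = 0.618 × 3.28 × 22.1 / (47.7 + 22.1) = 0.6418 d⁻¹.
Then 1/θ_c = μ − k_d = 0.6418 − 0.0989 = 0.5429 d⁻¹, giving θ_c = 1.842 d.

θ_c ≈ 1.84 d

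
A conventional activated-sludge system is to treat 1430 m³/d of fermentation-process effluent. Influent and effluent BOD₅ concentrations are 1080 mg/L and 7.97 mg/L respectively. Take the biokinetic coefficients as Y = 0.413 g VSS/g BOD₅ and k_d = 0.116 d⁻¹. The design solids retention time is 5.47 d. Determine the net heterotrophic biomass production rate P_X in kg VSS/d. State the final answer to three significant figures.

Correct the yield for decay: Y_obs = Y/(1 + k_d θ_c) = 0.413 / (1 + 0.116 × 5.47) = 0.413 / 1.635 = 0.2527.
ΔS = 1080 − 7.97 = 1072 mg/L, so the substrate removal rate is 1430 × 1072/1000 = 1533 kg BOD₅/d.
So the net sludge growth is P_X = 0.2527 × 1533 = 387.3 kg VSS/d.

P_X ≈ 387 kg VSS/d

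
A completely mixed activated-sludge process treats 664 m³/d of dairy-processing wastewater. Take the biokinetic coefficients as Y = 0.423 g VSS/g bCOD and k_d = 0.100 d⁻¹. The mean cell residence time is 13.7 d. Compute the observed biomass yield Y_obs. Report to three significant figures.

Y_obs ≈ 0.178 g VSS/g bCOD

Y_obs = Y / (1 + k_d θ_c) = 0.423 / (1 + 0.100 × 13.7) = 0.423 / 2.370 = 0.1785.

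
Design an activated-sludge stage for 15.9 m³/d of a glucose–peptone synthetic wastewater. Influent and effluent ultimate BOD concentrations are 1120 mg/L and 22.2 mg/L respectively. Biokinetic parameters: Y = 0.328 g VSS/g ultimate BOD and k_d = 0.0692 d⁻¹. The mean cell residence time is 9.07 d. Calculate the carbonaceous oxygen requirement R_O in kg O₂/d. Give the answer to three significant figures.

R_O ≈ 12.5 kg O₂/d

The observed yield is Y_obs = Y/(1 + k_d·θ_c) = 0.328 / (1 + 0.0692 × 9.07) = 0.328 / 1.628 = 0.2015 g VSS per g ultimate BOD removed.
Q·(S₀ − S) = 15.9 × (1120 − 22.2) × 10⁻³ = 17.46 kg/d removed.
P_X = Y_obs·Q·(S₀ − S) = 0.2015 × 17.46 = 3.518 kg VSS/d.
R_O = Q·ΔS − 1.42 P_X = 17.46 − 4.995 = 12.46 kg O₂/d.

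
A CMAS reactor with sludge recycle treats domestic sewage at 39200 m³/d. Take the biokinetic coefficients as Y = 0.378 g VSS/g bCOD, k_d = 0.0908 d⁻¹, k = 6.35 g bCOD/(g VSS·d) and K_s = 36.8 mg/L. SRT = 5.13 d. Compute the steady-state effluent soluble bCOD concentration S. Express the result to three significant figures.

S ≈ 4.97 mg/L

Effluent substrate depends only on kinetics and SRT: S = K_s(1 + k_d θ_c) / [θ_c(Yk − k_d) − 1] = 36.8 × (1 + 0.0908 × 5.13) / [5.13 × (0.378 × 6.35 − 0.0908) − 1] = 53.94 / 10.85 = 4.973 mg/L.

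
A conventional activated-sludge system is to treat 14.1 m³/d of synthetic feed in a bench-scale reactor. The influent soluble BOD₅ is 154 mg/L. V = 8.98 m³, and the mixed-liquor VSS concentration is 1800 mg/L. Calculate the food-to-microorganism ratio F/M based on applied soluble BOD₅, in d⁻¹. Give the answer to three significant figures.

F/M ≈ 0.134 d⁻¹

F/M = applied load / biomass = Q·S₀/(V·X) = 14.1 × 154 / (8.980 × 1800) = 0.1343 d⁻¹.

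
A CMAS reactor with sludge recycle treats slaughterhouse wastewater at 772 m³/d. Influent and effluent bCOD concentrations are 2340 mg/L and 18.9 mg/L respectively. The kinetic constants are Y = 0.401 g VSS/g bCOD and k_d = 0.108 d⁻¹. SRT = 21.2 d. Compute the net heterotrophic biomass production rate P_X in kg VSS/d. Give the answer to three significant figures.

Correct the yield for decay: Y_obs = Y/(1 + k_d θ_c) = 0.401 / (1 + 0.108 × 21.2) = 0.401 / 3.290 = 0.1219.
ΔS = 2340 − 18.9 = 2321 mg/L, so the substrate removal rate is 772 × 2321/1000 = 1792 kg bCOD/d.
P_X = Y_obs · Q(S₀ − S) = 0.1219 × 1792 = 218.4 kg VSS/d.

P_X ≈ 218 kg VSS/d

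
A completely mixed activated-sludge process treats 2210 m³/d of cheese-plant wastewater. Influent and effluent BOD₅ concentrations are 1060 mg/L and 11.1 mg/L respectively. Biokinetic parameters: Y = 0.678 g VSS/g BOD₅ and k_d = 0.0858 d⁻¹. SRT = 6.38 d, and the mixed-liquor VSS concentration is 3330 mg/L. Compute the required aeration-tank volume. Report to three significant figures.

From the SRT design equation V = Y Q (S₀−S) θ_c / [X (1 + k_d θ_c)] = 0.678 × 2210 × (1060 − 11.1) × 6.38 / [3330 × (1 + 0.0858 × 6.38)] = 1×10^7 / 5153 = 1946 m³.

V ≈ 1950 m³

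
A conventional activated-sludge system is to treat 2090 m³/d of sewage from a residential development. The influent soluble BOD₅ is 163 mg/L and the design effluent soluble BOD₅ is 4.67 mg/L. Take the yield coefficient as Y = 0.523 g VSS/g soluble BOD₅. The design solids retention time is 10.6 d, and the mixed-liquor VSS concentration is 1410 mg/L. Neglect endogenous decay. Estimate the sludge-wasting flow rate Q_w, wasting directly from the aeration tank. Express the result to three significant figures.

Q_w ≈ 123 m³/d

Biomass mass balance (decay neglected): V·X = Y·Q·(S₀ − S)·θ_c, so V = 0.523 × 2090 × (163 − 4.67) × 10.6 / 1410 = 1301 m³.
Wasting from the aeration tank: Q_w = V / θ_c = 1301 / 10.6 = 122.7 m³/d.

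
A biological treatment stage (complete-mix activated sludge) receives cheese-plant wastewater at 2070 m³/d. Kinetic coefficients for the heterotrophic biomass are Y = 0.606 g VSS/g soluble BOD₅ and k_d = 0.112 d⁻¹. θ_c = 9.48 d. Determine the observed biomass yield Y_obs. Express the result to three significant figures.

Correct the yield for decay: Y_obs = Y/(1 + k_d θ_c) = 0.606 / (1 + 0.112 × 9.48) = 0.606 / 2.062 = 0.2939.

Y_obs ≈ 0.294 g VSS/g soluble BOD₅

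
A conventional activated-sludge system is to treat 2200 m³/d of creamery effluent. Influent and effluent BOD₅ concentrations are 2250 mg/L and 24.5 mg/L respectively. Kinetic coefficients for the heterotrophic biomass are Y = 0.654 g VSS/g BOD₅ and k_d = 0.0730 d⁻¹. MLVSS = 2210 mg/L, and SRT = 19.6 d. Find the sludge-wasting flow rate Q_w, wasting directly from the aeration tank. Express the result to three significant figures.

Rearranging the biomass balance for a CMAS with decay, V = Y·Q·ΔS·θ_c / [X·(1+k_d θ_c)] = 0.654 × 2200 × (2250 − 24.5) × 19.6 / [2210 × (1 + 0.0730 × 19.6)] = 6.28×10^7 / 5372 = 11683 m³.
Wasting from the aeration tank: Q_w = V / θ_c = 11683 / 19.6 = 596.1 m³/d.

Q_w ≈ 596 m³/d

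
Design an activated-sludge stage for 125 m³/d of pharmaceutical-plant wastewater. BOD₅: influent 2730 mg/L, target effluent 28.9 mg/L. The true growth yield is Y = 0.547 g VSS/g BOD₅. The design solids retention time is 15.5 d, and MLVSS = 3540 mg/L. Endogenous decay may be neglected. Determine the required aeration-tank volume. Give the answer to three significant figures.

V·X = Y·Q·ΔS·θ_c gives V = 0.547 × 125 × (2730 − 28.9) × 15.5 / 3540 = 808.7 m³.

V ≈ 809 m³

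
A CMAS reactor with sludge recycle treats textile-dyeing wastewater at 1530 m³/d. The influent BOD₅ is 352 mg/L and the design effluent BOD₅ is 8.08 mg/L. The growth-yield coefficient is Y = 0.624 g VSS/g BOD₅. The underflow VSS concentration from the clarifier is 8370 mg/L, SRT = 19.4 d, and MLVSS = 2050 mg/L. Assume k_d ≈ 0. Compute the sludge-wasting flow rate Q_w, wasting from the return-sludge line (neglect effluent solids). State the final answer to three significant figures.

V·X = Y·Q·ΔS·θ_c gives V = 0.624 × 1530 × (352 − 8.08) × 19.4 / 2050 = 3107 m³.
θ_c = V·X/(Q_w·X_r) when wasting from the recycle, so Q_w = V·X/(θ_c·X_r) = 3107 × 2050 / (19.4 × 8370) = 39.23 m³/d.

Q_w ≈ 39.2 m³/d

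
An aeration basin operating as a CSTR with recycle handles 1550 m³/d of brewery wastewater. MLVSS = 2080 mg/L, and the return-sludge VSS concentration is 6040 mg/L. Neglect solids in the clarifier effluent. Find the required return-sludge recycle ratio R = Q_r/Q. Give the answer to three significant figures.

R ≈ 0.525

Solids balance on the clarifier gives (1+R)X = R·X_r, so R = X/(X_r − X) = 2080 / (6040 − 2080) = 0.5253.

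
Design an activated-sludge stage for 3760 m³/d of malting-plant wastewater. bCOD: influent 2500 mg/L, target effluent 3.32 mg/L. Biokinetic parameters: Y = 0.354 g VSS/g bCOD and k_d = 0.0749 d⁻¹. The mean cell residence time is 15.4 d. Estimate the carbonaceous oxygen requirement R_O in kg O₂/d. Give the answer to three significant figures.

R_O ≈ 7200 kg O₂/d

Observed yield with endogenous decay: Y_obs = Y / (1 + k_d·θ_c) = 0.354 / (1 + 0.0749 × 15.4) = 0.354 / 2.153 = 0.1644 g VSS/g bCOD.
Q·(S₀ − S) = 3760 × (2500 − 3.32) × 10⁻³ = 9388 kg/d removed.
P_X = Y_obs·Q·(S₀ − S) = 0.1644 × 9388 = 1543 kg VSS/d.
Carbonaceous O₂ demand = substrate oxidised − cell-mass equivalent = 9388 − 1.42 × 1543 = 7196 kg O₂/d.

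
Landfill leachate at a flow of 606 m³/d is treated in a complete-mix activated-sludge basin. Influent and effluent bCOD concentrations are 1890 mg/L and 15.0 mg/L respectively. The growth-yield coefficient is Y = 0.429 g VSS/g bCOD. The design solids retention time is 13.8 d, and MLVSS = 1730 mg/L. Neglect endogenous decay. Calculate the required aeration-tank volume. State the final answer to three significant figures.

V·X = Y·Q·ΔS·θ_c gives V = 0.429 × 606 × (1890 − 15.0) × 13.8 / 1730 = 3888 m³.

V ≈ 3890 m³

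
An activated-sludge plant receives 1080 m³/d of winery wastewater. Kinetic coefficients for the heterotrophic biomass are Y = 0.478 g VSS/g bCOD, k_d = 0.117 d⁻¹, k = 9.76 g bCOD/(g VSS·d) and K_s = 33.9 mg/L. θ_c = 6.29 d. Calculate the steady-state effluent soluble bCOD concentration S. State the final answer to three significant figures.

S ≈ 2.13 mg/L

From the Monod/SRT balance for a CMAS, S = K_s·(1+k_d θ_c)/[θ_c·(Y k − k_d) − 1] = 33.9 × (1 + 0.117 × 6.29) / [6.29 × (0.478 × 9.76 − 0.117) − 1] = 58.85 / 27.61 = 2.132 mg/L.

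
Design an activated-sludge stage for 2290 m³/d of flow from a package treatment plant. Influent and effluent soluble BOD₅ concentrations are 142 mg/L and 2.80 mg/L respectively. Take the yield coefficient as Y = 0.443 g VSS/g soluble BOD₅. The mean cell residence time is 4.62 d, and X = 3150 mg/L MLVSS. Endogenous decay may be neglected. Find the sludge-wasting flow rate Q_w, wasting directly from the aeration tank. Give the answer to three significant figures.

With k_d = 0 the design equation reduces to V = Y Q (S₀−S) θ_c / X = 0.443 × 2290 × (142 − 2.80) × 4.62 / 3150 = 207.1 m³.
Wasting from the aeration tank: Q_w = V / θ_c = 207.1 / 4.62 = 44.83 m³/d.

Q_w ≈ 44.8 m³/d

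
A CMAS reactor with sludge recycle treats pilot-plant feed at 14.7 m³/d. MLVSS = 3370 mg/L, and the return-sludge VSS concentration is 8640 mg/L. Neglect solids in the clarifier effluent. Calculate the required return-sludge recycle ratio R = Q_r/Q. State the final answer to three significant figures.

Solids balance on the clarifier gives (1+R)X = R·X_r, so R = X/(X_r − X) = 3370 / (8640 − 3370) = 0.6395.

R ≈ 0.639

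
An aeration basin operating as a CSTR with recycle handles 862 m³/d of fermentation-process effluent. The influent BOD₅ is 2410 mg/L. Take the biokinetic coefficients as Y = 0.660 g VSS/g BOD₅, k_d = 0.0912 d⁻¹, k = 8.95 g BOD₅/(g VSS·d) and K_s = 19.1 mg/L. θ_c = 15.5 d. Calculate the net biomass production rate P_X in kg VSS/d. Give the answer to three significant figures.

P_X ≈ 568 kg VSS/d

From the Monod/SRT balance for a CMAS, S = K_s·(1+k_d θ_c)/[θ_c·(Y k − k_d) − 1] = 19.1 × (1 + 0.0912 × 15.5) / [15.5 × (0.660 × 8.95 − 0.0912) − 1] = 46.10 / 89.14 = 0.5171 mg/L.
Y_obs = Y / (1 + k_d θ_c) = 0.660 / (1 + 0.0912 × 15.5) = 0.660 / 2.414 = 0.2735.
ΔS = 2410 − 0.517 = 2409 mg/L, so the substrate removal rate is 862 × 2409/1000 = 2077 kg BOD₅/d.
P_X = Y_obs · Q(S₀ − S) = 0.2735 × 2077 = 567.9 kg VSS/d.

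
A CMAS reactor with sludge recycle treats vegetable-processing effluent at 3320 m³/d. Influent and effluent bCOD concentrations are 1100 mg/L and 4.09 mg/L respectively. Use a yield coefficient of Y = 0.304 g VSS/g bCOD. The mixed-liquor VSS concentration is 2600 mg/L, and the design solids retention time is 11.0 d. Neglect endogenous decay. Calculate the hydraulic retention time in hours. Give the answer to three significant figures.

τ ≈ 33.8 h

With k_d = 0 the design equation reduces to V = Y Q (S₀−S) θ_c / X = 0.304 × 3320 × (1100 − 4.09) × 11.0 / 2600 = 4680 m³.
τ = V/Q = 4680/3320 = 1.410 d, or 33.83 h.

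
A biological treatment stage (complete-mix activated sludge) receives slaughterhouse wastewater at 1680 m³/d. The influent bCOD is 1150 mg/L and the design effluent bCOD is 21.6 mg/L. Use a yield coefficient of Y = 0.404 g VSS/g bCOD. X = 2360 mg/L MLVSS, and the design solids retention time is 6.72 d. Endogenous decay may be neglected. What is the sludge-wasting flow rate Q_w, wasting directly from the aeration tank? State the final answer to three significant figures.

Q_w ≈ 325 m³/d

With k_d = 0 the design equation reduces to V = Y Q (S₀−S) θ_c / X = 0.404 × 1680 × (1150 − 21.6) × 6.72 / 2360 = 2181 m³.
Wasting from the aeration tank: Q_w = V / θ_c = 2181 / 6.72 = 324.5 m³/d.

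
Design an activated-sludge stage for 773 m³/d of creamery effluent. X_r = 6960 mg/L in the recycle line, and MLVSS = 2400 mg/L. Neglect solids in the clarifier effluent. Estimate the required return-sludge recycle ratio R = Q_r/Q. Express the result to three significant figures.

R = Q_r/Q = X/(X_r − X) = 2400 / (6960 − 2400) = 0.5263.

R ≈ 0.526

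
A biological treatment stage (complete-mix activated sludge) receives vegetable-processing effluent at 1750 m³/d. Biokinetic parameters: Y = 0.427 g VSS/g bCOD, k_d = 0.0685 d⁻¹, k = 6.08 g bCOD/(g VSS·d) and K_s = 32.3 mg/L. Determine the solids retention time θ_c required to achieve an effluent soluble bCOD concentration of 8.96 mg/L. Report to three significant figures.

Specific growth rate at S = 8.96 mg/L: μ = YkS/(K_s+S) = 0.427·6.08·8.96/(32.3+8.96) = 0.5638 d⁻¹.
Then 1/θ_c = μ − k_d = 0.5638 − 0.0685 = 0.4953 d⁻¹, giving θ_c = 2.019 d.

θ_c ≈ 2.02 d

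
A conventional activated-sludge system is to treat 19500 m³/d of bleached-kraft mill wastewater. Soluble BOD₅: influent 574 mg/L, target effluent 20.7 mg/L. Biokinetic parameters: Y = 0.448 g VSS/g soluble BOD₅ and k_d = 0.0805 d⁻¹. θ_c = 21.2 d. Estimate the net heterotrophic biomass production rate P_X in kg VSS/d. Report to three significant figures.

P_X ≈ 1790 kg VSS/d

Correct the yield for decay: Y_obs = Y/(1 + k_d θ_c) = 0.448 / (1 + 0.0805 × 21.2) = 0.448 / 2.707 = 0.1655.
ΔS = 574 − 20.7 = 553.3 mg/L, so the substrate removal rate is 19500 × 553.3/1000 = 10789 kg soluble BOD₅/d.
P_X = Y_obs · Q(S₀ − S) = 0.1655 × 10789 = 1786 kg VSS/d.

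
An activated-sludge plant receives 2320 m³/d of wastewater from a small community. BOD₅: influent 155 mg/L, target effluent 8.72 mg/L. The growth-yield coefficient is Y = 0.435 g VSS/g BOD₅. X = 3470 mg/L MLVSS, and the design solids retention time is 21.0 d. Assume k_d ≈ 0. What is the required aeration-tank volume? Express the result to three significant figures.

V ≈ 893 m³

Biomass mass balance (decay neglected): V·X = Y·Q·(S₀ − S)·θ_c, so V = 0.435 × 2320 × (155 − 8.72) × 21.0 / 3470 = 893.4 m³.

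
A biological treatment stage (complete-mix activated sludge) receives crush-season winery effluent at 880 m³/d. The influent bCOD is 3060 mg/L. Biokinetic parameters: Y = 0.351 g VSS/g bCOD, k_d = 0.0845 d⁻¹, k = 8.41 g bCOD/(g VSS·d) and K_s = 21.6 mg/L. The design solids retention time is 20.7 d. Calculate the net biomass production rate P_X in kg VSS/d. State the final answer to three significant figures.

P_X ≈ 344 kg VSS/d

From the Monod/SRT balance for a CMAS, S = K_s·(1+k_d θ_c)/[θ_c·(Y k − k_d) − 1] = 21.6 × (1 + 0.0845 × 20.7) / [20.7 × (0.351 × 8.41 − 0.0845) − 1] = 59.38 / 58.36 = 1.018 mg/L.
Correct the yield for decay: Y_obs = Y/(1 + k_d θ_c) = 0.351 / (1 + 0.0845 × 20.7) = 0.351 / 2.749 = 0.1277.
Mass of bCOD removed per day: Q(S₀ − S) = 880 × 3059 g/m³ = 2692 kg/d.
Biomass produced: P_X = Y_obs·Q·ΔS = 0.1277 × 2692 ≈ 343.7 kg VSS/d.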